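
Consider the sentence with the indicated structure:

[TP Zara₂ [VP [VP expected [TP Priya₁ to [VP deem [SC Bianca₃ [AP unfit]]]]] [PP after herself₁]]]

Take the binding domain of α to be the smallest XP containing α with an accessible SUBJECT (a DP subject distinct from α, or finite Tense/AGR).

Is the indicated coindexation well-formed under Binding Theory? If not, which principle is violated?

Principle A

The two coindexed NPs are *Priya₁* and *herself₁*.
*herself₁* is an anaphor. Principle A requires it to be bound within its binding domain — the matrix TP, whose subject is Zara₂.
Within that domain it is c-commanded by *Zara₂*, which does not share its index.
*Priya₁* does not c-command the anaphor at all.
The anaphor is unbound in its domain → Principle A violation.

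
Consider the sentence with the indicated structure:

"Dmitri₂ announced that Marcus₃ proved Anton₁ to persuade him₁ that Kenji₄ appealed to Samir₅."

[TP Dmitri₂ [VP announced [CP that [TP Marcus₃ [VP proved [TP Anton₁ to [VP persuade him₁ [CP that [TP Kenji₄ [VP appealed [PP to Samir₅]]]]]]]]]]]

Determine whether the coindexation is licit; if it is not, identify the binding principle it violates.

The two coindexed NPs are *Anton₁* and *him₁*.
*him₁* is a pronoun. Its binding domain is the embedded TP, whose subject is Anton₁.
*Anton₁* c-commands it within that domain and carries the same index.
The pronoun is locally bound → Principle B violation.

Principle B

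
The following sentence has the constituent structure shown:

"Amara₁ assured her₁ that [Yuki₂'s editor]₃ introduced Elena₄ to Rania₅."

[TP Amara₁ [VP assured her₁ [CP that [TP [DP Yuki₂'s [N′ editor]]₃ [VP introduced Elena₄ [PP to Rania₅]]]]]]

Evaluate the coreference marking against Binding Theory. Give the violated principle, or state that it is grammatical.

The two coindexed NPs are *Amara₁* and *her₁*.
*her₁* is a pronoun. Its binding domain is the matrix TP, whose subject is Amara₁.
*Amara₁* c-commands it within that domain and carries the same index.
The pronoun is locally bound → Principle B violation.

Principle B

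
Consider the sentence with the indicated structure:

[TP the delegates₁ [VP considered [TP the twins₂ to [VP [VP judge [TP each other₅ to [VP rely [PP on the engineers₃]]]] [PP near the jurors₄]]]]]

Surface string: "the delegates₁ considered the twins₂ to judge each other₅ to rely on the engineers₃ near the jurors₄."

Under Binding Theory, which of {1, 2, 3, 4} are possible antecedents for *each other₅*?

*each other* is an anaphor, so Principle A applies: it must be bound in its binding domain.
Binding domain of *each other₅*: the embedded TP, whose subject is the twins₂.
*the delegates₁* c-commands the anaphor but is outside its binding domain → cannot satisfy Principle A.
*the twins₂* c-commands the anaphor within its binding domain → licit binder.
*the engineers₃* does not c-command the anaphor → cannot bind it.
*the jurors₄* does not c-command the anaphor → cannot bind it.

{2}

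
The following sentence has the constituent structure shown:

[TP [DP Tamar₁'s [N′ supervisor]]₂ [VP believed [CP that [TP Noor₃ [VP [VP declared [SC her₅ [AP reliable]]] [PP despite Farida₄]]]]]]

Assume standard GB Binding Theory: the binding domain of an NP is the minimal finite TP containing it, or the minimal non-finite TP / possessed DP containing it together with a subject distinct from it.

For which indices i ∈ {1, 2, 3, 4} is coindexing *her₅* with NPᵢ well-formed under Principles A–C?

*her* is a pronoun, so Principle B applies: it must be free in its binding domain.
Binding domain of *her₅*: the embedded TP, whose subject is Noor₃.
*Tamar₁* and the pronoun do not c-command one another → neither Principle B nor Principle C is at stake; coindexation permitted.
*[Tamar₁'s supervisor]₂* c-commands the pronoun but from outside its binding domain, and is not c-commanded by it → coindexation permitted.
*Noor₃* c-commands the pronoun within its binding domain → coindexation would violate Principle B.
*Farida₄* and the pronoun do not c-command one another → neither Principle B nor Principle C is at stake; coindexation permitted.

{1, 2, 4}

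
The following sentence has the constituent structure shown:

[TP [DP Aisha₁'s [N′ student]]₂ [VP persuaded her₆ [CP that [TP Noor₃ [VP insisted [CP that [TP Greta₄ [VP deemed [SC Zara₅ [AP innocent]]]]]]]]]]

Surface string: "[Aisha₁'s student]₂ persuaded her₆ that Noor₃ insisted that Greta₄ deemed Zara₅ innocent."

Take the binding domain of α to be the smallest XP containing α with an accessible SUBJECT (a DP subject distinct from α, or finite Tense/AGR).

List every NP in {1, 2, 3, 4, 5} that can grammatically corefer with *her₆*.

{1}

*her* is a pronoun, so Principle B applies: it must be free in its binding domain.
Binding domain of *her₆*: the matrix TP, whose subject is [Aisha₁'s student]₂.
*Aisha₁* and the pronoun do not c-command one another → neither Principle B nor Principle C is at stake; coindexation permitted.
*[Aisha₁'s student]₂* c-commands the pronoun within its binding domain → coindexation would violate Principle B.
*Noor₃*: the pronoun c-commands this R-expression → coindexation would violate Principle C on *Noor₃*.
*Greta₄*: the pronoun c-commands this R-expression → coindexation would violate Principle C on *Greta₄*.
*Zara₅*: the pronoun c-commands this R-expression → coindexation would violate Principle C on *Zara₅*.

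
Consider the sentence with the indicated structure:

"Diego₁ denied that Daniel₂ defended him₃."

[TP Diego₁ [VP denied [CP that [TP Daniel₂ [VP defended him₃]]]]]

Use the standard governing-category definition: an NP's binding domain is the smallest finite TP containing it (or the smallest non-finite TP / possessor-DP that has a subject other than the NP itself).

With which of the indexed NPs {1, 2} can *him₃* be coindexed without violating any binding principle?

{1}

*him* is a pronoun, so Principle B applies: it must be free in its binding domain.
Binding domain of *him₃*: the embedded TP, whose subject is Daniel₂.
*Diego₁* c-commands the pronoun but from outside its binding domain, and is not c-commanded by it → coindexation permitted.
*Daniel₂* c-commands the pronoun within its binding domain → coindexation would violate Principle B.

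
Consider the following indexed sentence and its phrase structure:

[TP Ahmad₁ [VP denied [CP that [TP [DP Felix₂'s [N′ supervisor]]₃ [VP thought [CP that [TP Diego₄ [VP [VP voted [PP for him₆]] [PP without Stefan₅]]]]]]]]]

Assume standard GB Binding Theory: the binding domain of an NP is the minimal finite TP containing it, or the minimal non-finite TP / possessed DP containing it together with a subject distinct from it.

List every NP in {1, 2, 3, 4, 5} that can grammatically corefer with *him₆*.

*him* is a pronoun, so Principle B applies: it must be free in its binding domain.
Binding domain of *him₆*: the embedded TP, whose subject is Diego₄.
*Ahmad₁* c-commands the pronoun but from outside its binding domain, and is not c-commanded by it → coindexation permitted.
*Felix₂* and the pronoun do not c-command one another → neither Principle B nor Principle C is at stake; coindexation permitted.
*[Felix₂'s supervisor]₃* c-commands the pronoun but from outside its binding domain, and is not c-commanded by it → coindexation permitted.
*Diego₄* c-commands the pronoun within its binding domain → coindexation would violate Principle B.
*Stefan₅* and the pronoun do not c-command one another → neither Principle B nor Principle C is at stake; coindexation permitted.

{1, 2, 3, 5}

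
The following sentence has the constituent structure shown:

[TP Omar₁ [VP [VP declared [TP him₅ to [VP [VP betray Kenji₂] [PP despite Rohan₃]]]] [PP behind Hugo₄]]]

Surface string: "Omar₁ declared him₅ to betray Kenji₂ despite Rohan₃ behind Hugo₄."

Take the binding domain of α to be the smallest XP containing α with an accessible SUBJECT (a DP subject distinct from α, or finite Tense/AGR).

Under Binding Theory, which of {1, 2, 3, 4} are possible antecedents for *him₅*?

{4}

*him* is a pronoun, so Principle B applies: it must be free in its binding domain.
Binding domain of *him₅*: the matrix TP, whose subject is Omar₁.
*Omar₁* c-commands the pronoun within its binding domain → coindexation would violate Principle B.
*Kenji₂*: the pronoun c-commands this R-expression → coindexation would violate Principle C on *Kenji₂*.
*Rohan₃*: the pronoun c-commands this R-expression → coindexation would violate Principle C on *Rohan₃*.
*Hugo₄* and the pronoun do not c-command one another → neither Principle B nor Principle C is at stake; coindexation permitted.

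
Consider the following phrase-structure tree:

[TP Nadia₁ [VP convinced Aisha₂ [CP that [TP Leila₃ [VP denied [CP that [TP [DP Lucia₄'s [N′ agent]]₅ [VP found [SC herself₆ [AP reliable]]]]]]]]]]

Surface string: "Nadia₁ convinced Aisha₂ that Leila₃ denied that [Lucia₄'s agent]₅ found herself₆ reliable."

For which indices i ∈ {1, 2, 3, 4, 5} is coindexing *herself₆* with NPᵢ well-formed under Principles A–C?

*herself* is an anaphor, so Principle A applies: it must be bound in its binding domain.
Binding domain of *herself₆*: the embedded TP, whose subject is [Lucia₄'s agent]₅.
*Nadia₁* c-commands the anaphor but is outside its binding domain → cannot satisfy Principle A.
*Aisha₂* c-commands the anaphor but is outside its binding domain → cannot satisfy Principle A.
*Leila₃* c-commands the anaphor but is outside its binding domain → cannot satisfy Principle A.
*Lucia₄* does not c-command the anaphor → cannot bind it.
*[Lucia₄'s agent]₅* c-commands the anaphor within its binding domain → licit binder.

{5}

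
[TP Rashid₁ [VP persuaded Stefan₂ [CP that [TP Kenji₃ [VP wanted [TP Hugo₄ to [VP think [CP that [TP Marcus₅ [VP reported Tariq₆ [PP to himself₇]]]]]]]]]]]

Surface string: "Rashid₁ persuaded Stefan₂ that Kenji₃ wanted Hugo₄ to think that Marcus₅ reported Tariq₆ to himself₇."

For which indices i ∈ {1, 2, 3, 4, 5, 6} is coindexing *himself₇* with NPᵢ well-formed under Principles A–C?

{5, 6}

*himself* is an anaphor, so Principle A applies: it must be bound in its binding domain.
Binding domain of *himself₇*: the embedded TP, whose subject is Marcus₅.
*Rashid₁* c-commands the anaphor but is outside its binding domain → cannot satisfy Principle A.
*Stefan₂* c-commands the anaphor but is outside its binding domain → cannot satisfy Principle A.
*Kenji₃* c-commands the anaphor but is outside its binding domain → cannot satisfy Principle A.
*Hugo₄* c-commands the anaphor but is outside its binding domain → cannot satisfy Principle A.
*Marcus₅* c-commands the anaphor within its binding domain → licit binder.
*Tariq₆* c-commands the anaphor within its binding domain → licit binder.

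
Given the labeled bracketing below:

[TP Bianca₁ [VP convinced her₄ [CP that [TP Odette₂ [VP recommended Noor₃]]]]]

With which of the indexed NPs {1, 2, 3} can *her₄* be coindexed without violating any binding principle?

none

*her* is a pronoun, so Principle B applies: it must be free in its binding domain.
Binding domain of *her₄*: the matrix TP, whose subject is Bianca₁.
*Bianca₁* c-commands the pronoun within its binding domain → coindexation would violate Principle B.
*Odette₂*: the pronoun c-commands this R-expression → coindexation would violate Principle C on *Odette₂*.
*Noor₃*: the pronoun c-commands this R-expression → coindexation would violate Principle C on *Noor₃*.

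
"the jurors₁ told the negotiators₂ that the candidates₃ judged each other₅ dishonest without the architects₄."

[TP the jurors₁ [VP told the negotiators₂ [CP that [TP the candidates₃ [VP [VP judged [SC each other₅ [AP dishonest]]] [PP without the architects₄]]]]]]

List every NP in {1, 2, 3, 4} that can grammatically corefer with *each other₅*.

*each other* is an anaphor, so Principle A applies: it must be bound in its binding domain.
Binding domain of *each other₅*: the embedded TP, whose subject is the candidates₃.
*the jurors₁* c-commands the anaphor but is outside its binding domain → cannot satisfy Principle A.
*the negotiators₂* c-commands the anaphor but is outside its binding domain → cannot satisfy Principle A.
*the candidates₃* c-commands the anaphor within its binding domain → licit binder.
*the architects₄* does not c-command the anaphor → cannot bind it.

{3}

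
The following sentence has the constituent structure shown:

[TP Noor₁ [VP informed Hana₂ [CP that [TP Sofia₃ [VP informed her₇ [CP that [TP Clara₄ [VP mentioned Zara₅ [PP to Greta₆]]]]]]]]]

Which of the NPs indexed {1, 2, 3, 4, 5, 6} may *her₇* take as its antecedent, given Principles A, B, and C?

*her* is a pronoun, so Principle B applies: it must be free in its binding domain.
Binding domain of *her₇*: the embedded TP, whose subject is Sofia₃.
*Noor₁* c-commands the pronoun but from outside its binding domain, and is not c-commanded by it → coindexation permitted.
*Hana₂* c-commands the pronoun but from outside its binding domain, and is not c-commanded by it → coindexation permitted.
*Sofia₃* c-commands the pronoun within its binding domain → coindexation would violate Principle B.
*Clara₄*: the pronoun c-commands this R-expression → coindexation would violate Principle C on *Clara₄*.
*Zara₅*: the pronoun c-commands this R-expression → coindexation would violate Principle C on *Zara₅*.
*Greta₆*: the pronoun c-commands this R-expression → coindexation would violate Principle C on *Greta₆*.

{1, 2}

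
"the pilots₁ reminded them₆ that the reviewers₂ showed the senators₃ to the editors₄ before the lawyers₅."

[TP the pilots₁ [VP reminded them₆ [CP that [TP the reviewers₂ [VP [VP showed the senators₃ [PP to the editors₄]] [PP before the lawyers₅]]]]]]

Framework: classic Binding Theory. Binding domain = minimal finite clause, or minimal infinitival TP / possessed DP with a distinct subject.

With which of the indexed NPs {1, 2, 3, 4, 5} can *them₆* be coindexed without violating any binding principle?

*them* is a pronoun, so Principle B applies: it must be free in its binding domain.
Binding domain of *them₆*: the matrix TP, whose subject is the pilots₁.
*the pilots₁* c-commands the pronoun within its binding domain → coindexation would violate Principle B.
*the reviewers₂*: the pronoun c-commands this R-expression → coindexation would violate Principle C on *the reviewers₂*.
*the senators₃*: the pronoun c-commands this R-expression → coindexation would violate Principle C on *the senators₃*.
*the editors₄*: the pronoun c-commands this R-expression → coindexation would violate Principle C on *the editors₄*.
*the lawyers₅*: the pronoun c-commands this R-expression → coindexation would violate Principle C on *the lawyers₅*.

none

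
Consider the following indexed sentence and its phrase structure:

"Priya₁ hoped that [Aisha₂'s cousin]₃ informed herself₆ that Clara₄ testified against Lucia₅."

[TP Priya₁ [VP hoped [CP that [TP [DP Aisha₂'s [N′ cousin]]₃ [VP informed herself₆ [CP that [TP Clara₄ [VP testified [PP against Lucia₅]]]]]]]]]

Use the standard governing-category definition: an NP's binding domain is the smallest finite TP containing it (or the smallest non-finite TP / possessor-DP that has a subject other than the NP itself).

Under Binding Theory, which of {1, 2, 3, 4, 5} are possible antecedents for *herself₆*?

*herself* is an anaphor, so Principle A applies: it must be bound in its binding domain.
Binding domain of *herself₆*: the embedded TP, whose subject is [Aisha₂'s cousin]₃.
*Priya₁* c-commands the anaphor but is outside its binding domain → cannot satisfy Principle A.
*Aisha₂* does not c-command the anaphor → cannot bind it.
*[Aisha₂'s cousin]₃* c-commands the anaphor within its binding domain → licit binder.
*Clara₄* does not c-command the anaphor → cannot bind it.
*Lucia₅* does not c-command the anaphor → cannot bind it.

{3}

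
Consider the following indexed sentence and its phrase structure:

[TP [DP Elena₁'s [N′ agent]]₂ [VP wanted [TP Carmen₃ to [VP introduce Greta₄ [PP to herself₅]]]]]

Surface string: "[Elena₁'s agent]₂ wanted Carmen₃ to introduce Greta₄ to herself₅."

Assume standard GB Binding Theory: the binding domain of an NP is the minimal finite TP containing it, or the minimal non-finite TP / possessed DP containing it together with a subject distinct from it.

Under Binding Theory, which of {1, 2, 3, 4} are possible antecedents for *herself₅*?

*herself* is an anaphor, so Principle A applies: it must be bound in its binding domain.
Binding domain of *herself₅*: the embedded TP, whose subject is Carmen₃.
*Elena₁* does not c-command the anaphor → cannot bind it.
*[Elena₁'s agent]₂* c-commands the anaphor but is outside its binding domain → cannot satisfy Principle A.
*Carmen₃* c-commands the anaphor within its binding domain → licit binder.
*Greta₄* c-commands the anaphor within its binding domain → licit binder.

{3, 4}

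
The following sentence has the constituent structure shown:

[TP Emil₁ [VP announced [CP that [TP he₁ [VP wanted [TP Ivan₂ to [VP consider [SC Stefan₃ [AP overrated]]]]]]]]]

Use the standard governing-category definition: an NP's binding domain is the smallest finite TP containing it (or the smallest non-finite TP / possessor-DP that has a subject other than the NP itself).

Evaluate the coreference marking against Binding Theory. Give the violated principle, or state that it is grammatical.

grammatical

The two coindexed NPs are *Emil₁* and *he₁*.
*he₁* is a pronoun; nothing c-commands it within its binding domain (the embedded TP.), so Principle B holds trivially.
*Emil₁* is an R-expression; *he₁* does not c-command it, and no other NP shares its index, so Principle C is satisfied.
All principles are respected.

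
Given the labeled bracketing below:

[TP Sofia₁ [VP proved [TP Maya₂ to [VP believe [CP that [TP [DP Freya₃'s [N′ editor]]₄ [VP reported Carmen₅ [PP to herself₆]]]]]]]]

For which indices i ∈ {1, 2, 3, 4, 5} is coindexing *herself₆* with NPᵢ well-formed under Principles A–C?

{4, 5}

*herself* is an anaphor, so Principle A applies: it must be bound in its binding domain.
Binding domain of *herself₆*: the embedded TP, whose subject is [Freya₃'s editor]₄.
*Sofia₁* c-commands the anaphor but is outside its binding domain → cannot satisfy Principle A.
*Maya₂* c-commands the anaphor but is outside its binding domain → cannot satisfy Principle A.
*Freya₃* does not c-command the anaphor → cannot bind it.
*[Freya₃'s editor]₄* c-commands the anaphor within its binding domain → licit binder.
*Carmen₅* c-commands the anaphor within its binding domain → licit binder.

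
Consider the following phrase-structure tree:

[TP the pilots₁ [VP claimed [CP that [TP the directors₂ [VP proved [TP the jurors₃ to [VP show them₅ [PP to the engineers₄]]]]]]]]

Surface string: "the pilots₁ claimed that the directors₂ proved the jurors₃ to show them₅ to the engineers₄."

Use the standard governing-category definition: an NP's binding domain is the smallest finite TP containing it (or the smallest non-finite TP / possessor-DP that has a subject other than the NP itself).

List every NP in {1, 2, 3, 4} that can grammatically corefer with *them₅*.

*them* is a pronoun, so Principle B applies: it must be free in its binding domain.
Binding domain of *them₅*: the embedded TP, whose subject is the jurors₃.
*the pilots₁* c-commands the pronoun but from outside its binding domain, and is not c-commanded by it → coindexation permitted.
*the directors₂* c-commands the pronoun but from outside its binding domain, and is not c-commanded by it → coindexation permitted.
*the jurors₃* c-commands the pronoun within its binding domain → coindexation would violate Principle B.
*the engineers₄*: the pronoun c-commands this R-expression → coindexation would violate Principle C on *the engineers₄*.

{1, 2}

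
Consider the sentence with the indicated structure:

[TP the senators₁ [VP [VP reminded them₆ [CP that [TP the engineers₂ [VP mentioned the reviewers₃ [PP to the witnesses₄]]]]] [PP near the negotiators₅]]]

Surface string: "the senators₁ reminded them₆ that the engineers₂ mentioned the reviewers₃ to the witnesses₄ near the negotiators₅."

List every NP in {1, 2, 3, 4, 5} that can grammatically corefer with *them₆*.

*them* is a pronoun, so Principle B applies: it must be free in its binding domain.
Binding domain of *them₆*: the matrix TP, whose subject is the senators₁.
*the senators₁* c-commands the pronoun within its binding domain → coindexation would violate Principle B.
*the engineers₂*: the pronoun c-commands this R-expression → coindexation would violate Principle C on *the engineers₂*.
*the reviewers₃*: the pronoun c-commands this R-expression → coindexation would violate Principle C on *the reviewers₃*.
*the witnesses₄*: the pronoun c-commands this R-expression → coindexation would violate Principle C on *the witnesses₄*.
*the negotiators₅* and the pronoun do not c-command one another → neither Principle B nor Principle C is at stake; coindexation permitted.

{5}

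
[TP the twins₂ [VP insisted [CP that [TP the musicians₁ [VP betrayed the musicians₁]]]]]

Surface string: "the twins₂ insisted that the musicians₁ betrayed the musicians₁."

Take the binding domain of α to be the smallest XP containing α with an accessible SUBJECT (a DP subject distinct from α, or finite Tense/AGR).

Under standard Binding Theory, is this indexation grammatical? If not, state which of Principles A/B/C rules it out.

The two coindexed NPs are *the musicians₁* (the higher occurrence) and *the musicians₁* (the lower occurrence).
*the musicians₁* (the lower occurrence) is an R-expression. Principle C requires it to be free everywhere.
*the musicians₁* (the higher occurrence) c-commands it and carries the same index.
The R-expression is bound → Principle C violation.

Principle C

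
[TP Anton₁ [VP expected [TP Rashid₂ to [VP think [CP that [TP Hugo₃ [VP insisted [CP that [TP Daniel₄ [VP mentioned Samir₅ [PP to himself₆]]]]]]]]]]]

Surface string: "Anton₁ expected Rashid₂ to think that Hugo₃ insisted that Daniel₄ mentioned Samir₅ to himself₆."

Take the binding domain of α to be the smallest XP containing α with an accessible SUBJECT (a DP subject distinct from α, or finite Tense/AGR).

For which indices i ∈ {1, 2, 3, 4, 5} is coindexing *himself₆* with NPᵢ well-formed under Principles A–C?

*himself* is an anaphor, so Principle A applies: it must be bound in its binding domain.
Binding domain of *himself₆*: the embedded TP, whose subject is Daniel₄.
*Anton₁* c-commands the anaphor but is outside its binding domain → cannot satisfy Principle A.
*Rashid₂* c-commands the anaphor but is outside its binding domain → cannot satisfy Principle A.
*Hugo₃* c-commands the anaphor but is outside its binding domain → cannot satisfy Principle A.
*Daniel₄* c-commands the anaphor within its binding domain → licit binder.
*Samir₅* c-commands the anaphor within its binding domain → licit binder.

{4, 5}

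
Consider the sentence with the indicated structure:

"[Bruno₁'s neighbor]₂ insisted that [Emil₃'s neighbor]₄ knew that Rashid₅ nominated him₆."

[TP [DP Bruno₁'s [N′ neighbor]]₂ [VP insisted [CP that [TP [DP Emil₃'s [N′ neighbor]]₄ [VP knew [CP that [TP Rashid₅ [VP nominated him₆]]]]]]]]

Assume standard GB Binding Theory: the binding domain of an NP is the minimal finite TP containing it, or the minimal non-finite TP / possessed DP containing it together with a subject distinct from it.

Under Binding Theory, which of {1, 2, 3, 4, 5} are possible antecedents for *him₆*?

{1, 2, 3, 4}

*him* is a pronoun, so Principle B applies: it must be free in its binding domain.
Binding domain of *him₆*: the embedded TP, whose subject is Rashid₅.
*Bruno₁* and the pronoun do not c-command one another → neither Principle B nor Principle C is at stake; coindexation permitted.
*[Bruno₁'s neighbor]₂* c-commands the pronoun but from outside its binding domain, and is not c-commanded by it → coindexation permitted.
*Emil₃* and the pronoun do not c-command one another → neither Principle B nor Principle C is at stake; coindexation permitted.
*[Emil₃'s neighbor]₄* c-commands the pronoun but from outside its binding domain, and is not c-commanded by it → coindexation permitted.
*Rashid₅* c-commands the pronoun within its binding domain → coindexation would violate Principle B.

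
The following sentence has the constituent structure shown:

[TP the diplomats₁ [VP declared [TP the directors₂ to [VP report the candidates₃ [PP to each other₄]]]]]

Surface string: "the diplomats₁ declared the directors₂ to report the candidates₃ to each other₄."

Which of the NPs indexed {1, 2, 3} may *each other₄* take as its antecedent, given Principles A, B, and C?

{2, 3}

*each other* is an anaphor, so Principle A applies: it must be bound in its binding domain.
Binding domain of *each other₄*: the embedded TP, whose subject is the directors₂.
*the diplomats₁* c-commands the anaphor but is outside its binding domain → cannot satisfy Principle A.
*the directors₂* c-commands the anaphor within its binding domain → licit binder.
*the candidates₃* c-commands the anaphor within its binding domain → licit binder.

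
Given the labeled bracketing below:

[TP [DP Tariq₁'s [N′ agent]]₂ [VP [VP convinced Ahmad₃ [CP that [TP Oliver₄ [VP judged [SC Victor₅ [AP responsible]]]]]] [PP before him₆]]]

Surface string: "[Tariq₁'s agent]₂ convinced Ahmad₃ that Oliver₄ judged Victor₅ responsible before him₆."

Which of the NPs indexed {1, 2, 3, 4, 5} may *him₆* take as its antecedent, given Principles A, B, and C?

{1, 3, 4, 5}

*him* is a pronoun, so Principle B applies: it must be free in its binding domain.
Binding domain of *him₆*: the matrix TP, whose subject is [Tariq₁'s agent]₂.
*Tariq₁* and the pronoun do not c-command one another → neither Principle B nor Principle C is at stake; coindexation permitted.
*[Tariq₁'s agent]₂* c-commands the pronoun within its binding domain → coindexation would violate Principle B.
*Ahmad₃* and the pronoun do not c-command one another → neither Principle B nor Principle C is at stake; coindexation permitted.
*Oliver₄* and the pronoun do not c-command one another → neither Principle B nor Principle C is at stake; coindexation permitted.
*Victor₅* and the pronoun do not c-command one another → neither Principle B nor Principle C is at stake; coindexation permitted.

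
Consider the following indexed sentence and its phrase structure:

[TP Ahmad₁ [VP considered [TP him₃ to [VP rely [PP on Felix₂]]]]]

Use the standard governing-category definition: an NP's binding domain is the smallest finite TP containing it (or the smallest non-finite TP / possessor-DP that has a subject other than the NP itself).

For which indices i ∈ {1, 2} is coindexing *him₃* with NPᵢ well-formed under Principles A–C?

none

*him* is a pronoun, so Principle B applies: it must be free in its binding domain.
Binding domain of *him₃*: the matrix TP, whose subject is Ahmad₁.
*Ahmad₁* c-commands the pronoun within its binding domain → coindexation would violate Principle B.
*Felix₂*: the pronoun c-commands this R-expression → coindexation would violate Principle C on *Felix₂*.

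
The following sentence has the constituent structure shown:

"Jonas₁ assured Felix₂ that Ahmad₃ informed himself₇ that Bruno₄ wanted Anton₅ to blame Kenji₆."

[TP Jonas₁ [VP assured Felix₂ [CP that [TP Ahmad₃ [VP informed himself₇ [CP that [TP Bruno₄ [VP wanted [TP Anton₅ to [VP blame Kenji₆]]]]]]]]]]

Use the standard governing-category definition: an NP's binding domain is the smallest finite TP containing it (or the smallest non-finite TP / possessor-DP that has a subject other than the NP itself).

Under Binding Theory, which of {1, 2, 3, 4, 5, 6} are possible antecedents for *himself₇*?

*himself* is an anaphor, so Principle A applies: it must be bound in its binding domain.
Binding domain of *himself₇*: the embedded TP, whose subject is Ahmad₃.
*Jonas₁* c-commands the anaphor but is outside its binding domain → cannot satisfy Principle A.
*Felix₂* c-commands the anaphor but is outside its binding domain → cannot satisfy Principle A.
*Ahmad₃* c-commands the anaphor within its binding domain → licit binder.
*Bruno₄* does not c-command the anaphor → cannot bind it.
*Anton₅* does not c-command the anaphor → cannot bind it.
*Kenji₆* does not c-command the anaphor → cannot bind it.

{3}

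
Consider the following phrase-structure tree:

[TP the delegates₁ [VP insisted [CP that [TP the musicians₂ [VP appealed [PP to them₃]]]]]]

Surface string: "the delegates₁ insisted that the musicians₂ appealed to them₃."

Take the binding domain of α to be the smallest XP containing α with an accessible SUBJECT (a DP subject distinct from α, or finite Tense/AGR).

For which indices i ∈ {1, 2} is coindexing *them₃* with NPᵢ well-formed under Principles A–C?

{1}

*them* is a pronoun, so Principle B applies: it must be free in its binding domain.
Binding domain of *them₃*: the embedded TP, whose subject is the musicians₂.
*the delegates₁* c-commands the pronoun but from outside its binding domain, and is not c-commanded by it → coindexation permitted.
*the musicians₂* c-commands the pronoun within its binding domain → coindexation would violate Principle B.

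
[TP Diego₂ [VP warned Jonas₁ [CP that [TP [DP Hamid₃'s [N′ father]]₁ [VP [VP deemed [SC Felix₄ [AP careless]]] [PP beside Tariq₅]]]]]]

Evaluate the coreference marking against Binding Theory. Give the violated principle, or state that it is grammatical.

The two coindexed NPs are *[Hamid₃'s father]₁* and *Jonas₁*.
*[Hamid₃'s father]₁* is an R-expression. Principle C requires it to be free everywhere.
*Jonas₁* c-commands it and carries the same index.
The R-expression is bound → Principle C violation.

Principle C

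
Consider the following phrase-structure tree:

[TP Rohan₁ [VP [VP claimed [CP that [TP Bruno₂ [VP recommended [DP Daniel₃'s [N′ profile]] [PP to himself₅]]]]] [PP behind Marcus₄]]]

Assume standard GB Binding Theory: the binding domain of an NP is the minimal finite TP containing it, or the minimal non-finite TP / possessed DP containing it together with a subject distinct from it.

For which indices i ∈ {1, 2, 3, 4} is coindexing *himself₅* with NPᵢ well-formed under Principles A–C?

{2}

*himself* is an anaphor, so Principle A applies: it must be bound in its binding domain.
Binding domain of *himself₅*: the embedded TP, whose subject is Bruno₂.
*Rohan₁* c-commands the anaphor but is outside its binding domain → cannot satisfy Principle A.
*Bruno₂* c-commands the anaphor within its binding domain → licit binder.
*Daniel₃* does not c-command the anaphor → cannot bind it.
*Marcus₄* does not c-command the anaphor → cannot bind it.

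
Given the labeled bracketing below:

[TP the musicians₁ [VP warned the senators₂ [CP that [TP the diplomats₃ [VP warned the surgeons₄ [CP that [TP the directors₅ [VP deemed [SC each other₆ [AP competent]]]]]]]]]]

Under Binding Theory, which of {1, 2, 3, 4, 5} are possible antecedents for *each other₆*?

*each other* is an anaphor, so Principle A applies: it must be bound in its binding domain.
Binding domain of *each other₆*: the embedded TP, whose subject is the directors₅.
*the musicians₁* c-commands the anaphor but is outside its binding domain → cannot satisfy Principle A.
*the senators₂* c-commands the anaphor but is outside its binding domain → cannot satisfy Principle A.
*the diplomats₃* c-commands the anaphor but is outside its binding domain → cannot satisfy Principle A.
*the surgeons₄* c-commands the anaphor but is outside its binding domain → cannot satisfy Principle A.
*the directors₅* c-commands the anaphor within its binding domain → licit binder.

{5}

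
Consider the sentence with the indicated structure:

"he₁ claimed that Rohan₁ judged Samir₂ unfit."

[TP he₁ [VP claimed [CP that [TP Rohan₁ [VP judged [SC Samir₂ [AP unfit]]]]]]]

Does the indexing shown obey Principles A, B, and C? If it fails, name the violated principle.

Principle C

The two coindexed NPs are *he₁* and *Rohan₁*.
*Rohan₁* is an R-expression. Principle C requires it to be free everywhere.
*he₁* c-commands it and carries the same index.
The R-expression is bound → Principle C violation.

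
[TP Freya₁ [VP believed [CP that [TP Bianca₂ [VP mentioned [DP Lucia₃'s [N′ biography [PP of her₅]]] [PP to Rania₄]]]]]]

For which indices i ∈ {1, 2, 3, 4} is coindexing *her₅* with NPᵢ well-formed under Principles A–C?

{1, 2, 4}

*her* is a pronoun, so Principle B applies: it must be free in its binding domain.
Binding domain of *her₅*: the possessed DP, whose subject is Lucia₃.
*Freya₁* c-commands the pronoun but from outside its binding domain, and is not c-commanded by it → coindexation permitted.
*Bianca₂* c-commands the pronoun but from outside its binding domain, and is not c-commanded by it → coindexation permitted.
*Lucia₃* c-commands the pronoun within its binding domain → coindexation would violate Principle B.
*Rania₄* and the pronoun do not c-command one another → neither Principle B nor Principle C is at stake; coindexation permitted.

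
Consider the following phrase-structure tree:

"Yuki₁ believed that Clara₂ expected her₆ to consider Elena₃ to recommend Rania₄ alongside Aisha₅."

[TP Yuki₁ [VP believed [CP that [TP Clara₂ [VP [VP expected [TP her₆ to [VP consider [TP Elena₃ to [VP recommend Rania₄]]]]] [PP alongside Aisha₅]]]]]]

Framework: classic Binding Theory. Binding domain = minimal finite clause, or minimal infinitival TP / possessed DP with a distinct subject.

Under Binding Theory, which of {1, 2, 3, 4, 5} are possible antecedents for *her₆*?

{1, 5}

*her* is a pronoun, so Principle B applies: it must be free in its binding domain.
Binding domain of *her₆*: the embedded TP, whose subject is Clara₂.
*Yuki₁* c-commands the pronoun but from outside its binding domain, and is not c-commanded by it → coindexation permitted.
*Clara₂* c-commands the pronoun within its binding domain → coindexation would violate Principle B.
*Elena₃*: the pronoun c-commands this R-expression → coindexation would violate Principle C on *Elena₃*.
*Rania₄*: the pronoun c-commands this R-expression → coindexation would violate Principle C on *Rania₄*.
*Aisha₅* and the pronoun do not c-command one another → neither Principle B nor Principle C is at stake; coindexation permitted.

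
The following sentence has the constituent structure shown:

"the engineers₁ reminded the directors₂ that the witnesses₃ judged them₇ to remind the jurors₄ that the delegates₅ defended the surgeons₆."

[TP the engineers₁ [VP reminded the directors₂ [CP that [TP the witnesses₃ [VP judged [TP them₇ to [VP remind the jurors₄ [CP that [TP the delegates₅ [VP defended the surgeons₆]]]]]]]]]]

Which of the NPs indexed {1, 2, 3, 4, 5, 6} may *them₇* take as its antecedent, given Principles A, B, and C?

*them* is a pronoun, so Principle B applies: it must be free in its binding domain.
Binding domain of *them₇*: the embedded TP, whose subject is the witnesses₃.
*the engineers₁* c-commands the pronoun but from outside its binding domain, and is not c-commanded by it → coindexation permitted.
*the directors₂* c-commands the pronoun but from outside its binding domain, and is not c-commanded by it → coindexation permitted.
*the witnesses₃* c-commands the pronoun within its binding domain → coindexation would violate Principle B.
*the jurors₄*: the pronoun c-commands this R-expression → coindexation would violate Principle C on *the jurors₄*.
*the delegates₅*: the pronoun c-commands this R-expression → coindexation would violate Principle C on *the delegates₅*.
*the surgeons₆*: the pronoun c-commands this R-expression → coindexation would violate Principle C on *the surgeons₆*.

{1, 2}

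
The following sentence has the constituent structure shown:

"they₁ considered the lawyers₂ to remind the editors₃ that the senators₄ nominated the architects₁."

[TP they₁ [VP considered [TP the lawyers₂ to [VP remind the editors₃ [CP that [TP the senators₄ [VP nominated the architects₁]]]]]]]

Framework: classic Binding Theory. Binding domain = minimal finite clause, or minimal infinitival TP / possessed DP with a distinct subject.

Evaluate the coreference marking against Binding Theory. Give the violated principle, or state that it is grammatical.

Principle C

The two coindexed NPs are *they₁* and *the architects₁*.
*the architects₁* is an R-expression. Principle C requires it to be free everywhere.
*they₁* c-commands it and carries the same index.
The R-expression is bound → Principle C violation.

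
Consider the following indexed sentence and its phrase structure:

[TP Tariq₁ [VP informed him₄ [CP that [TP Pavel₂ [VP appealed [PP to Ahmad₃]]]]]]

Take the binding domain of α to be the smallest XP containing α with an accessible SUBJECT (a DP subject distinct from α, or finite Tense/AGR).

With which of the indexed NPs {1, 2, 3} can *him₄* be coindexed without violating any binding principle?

none

*him* is a pronoun, so Principle B applies: it must be free in its binding domain.
Binding domain of *him₄*: the matrix TP, whose subject is Tariq₁.
*Tariq₁* c-commands the pronoun within its binding domain → coindexation would violate Principle B.
*Pavel₂*: the pronoun c-commands this R-expression → coindexation would violate Principle C on *Pavel₂*.
*Ahmad₃*: the pronoun c-commands this R-expression → coindexation would violate Principle C on *Ahmad₃*.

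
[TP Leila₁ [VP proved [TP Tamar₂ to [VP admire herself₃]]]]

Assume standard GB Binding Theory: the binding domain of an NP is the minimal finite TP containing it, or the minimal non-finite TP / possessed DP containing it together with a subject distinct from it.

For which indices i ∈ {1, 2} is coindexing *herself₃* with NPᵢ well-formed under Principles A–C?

*herself* is an anaphor, so Principle A applies: it must be bound in its binding domain.
Binding domain of *herself₃*: the embedded TP, whose subject is Tamar₂.
*Leila₁* c-commands the anaphor but is outside its binding domain → cannot satisfy Principle A.
*Tamar₂* c-commands the anaphor within its binding domain → licit binder.

{2}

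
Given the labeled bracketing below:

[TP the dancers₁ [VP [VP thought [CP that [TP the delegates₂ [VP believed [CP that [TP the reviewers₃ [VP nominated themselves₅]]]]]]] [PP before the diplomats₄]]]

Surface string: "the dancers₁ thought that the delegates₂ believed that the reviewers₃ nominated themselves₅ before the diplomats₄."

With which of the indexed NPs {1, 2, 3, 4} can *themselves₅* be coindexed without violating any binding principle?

{3}

*themselves* is an anaphor, so Principle A applies: it must be bound in its binding domain.
Binding domain of *themselves₅*: the embedded TP, whose subject is the reviewers₃.
*the dancers₁* c-commands the anaphor but is outside its binding domain → cannot satisfy Principle A.
*the delegates₂* c-commands the anaphor but is outside its binding domain → cannot satisfy Principle A.
*the reviewers₃* c-commands the anaphor within its binding domain → licit binder.
*the diplomats₄* does not c-command the anaphor → cannot bind it.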